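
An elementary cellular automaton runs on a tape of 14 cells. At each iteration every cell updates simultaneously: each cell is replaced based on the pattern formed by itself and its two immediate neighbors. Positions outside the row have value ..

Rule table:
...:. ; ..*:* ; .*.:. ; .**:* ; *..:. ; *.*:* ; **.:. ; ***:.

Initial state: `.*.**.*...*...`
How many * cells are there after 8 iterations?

1

iteration 1: *.**.*...*....
iteration 2: .**.*...*.....
iteration 3: **.*...*......
iteration 4: *.*...*.......
iteration 5: .*...*........
iteration 6: *...*.........
iteration 7: ...*..........
iteration 8: ..*...........
count of *: 1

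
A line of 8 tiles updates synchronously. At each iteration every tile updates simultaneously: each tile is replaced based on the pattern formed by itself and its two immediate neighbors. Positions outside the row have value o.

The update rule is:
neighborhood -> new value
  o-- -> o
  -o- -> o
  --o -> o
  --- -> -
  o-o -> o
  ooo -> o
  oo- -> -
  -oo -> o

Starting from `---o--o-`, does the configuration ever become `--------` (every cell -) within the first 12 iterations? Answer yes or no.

no

o-oooooo
-ooooooo
oooooooo
oooooooo  (fixed point — unchanged through iteration 12)
iteration 12 is oooooooo, still not uniform -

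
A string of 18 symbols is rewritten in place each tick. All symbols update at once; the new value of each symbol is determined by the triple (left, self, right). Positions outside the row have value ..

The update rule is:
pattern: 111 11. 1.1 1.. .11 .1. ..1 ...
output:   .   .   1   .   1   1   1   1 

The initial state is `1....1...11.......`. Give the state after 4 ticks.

1.111...11...11...

1.1111.111..111111
111...11...11.....
1...111..111..1111
1.111...11...11...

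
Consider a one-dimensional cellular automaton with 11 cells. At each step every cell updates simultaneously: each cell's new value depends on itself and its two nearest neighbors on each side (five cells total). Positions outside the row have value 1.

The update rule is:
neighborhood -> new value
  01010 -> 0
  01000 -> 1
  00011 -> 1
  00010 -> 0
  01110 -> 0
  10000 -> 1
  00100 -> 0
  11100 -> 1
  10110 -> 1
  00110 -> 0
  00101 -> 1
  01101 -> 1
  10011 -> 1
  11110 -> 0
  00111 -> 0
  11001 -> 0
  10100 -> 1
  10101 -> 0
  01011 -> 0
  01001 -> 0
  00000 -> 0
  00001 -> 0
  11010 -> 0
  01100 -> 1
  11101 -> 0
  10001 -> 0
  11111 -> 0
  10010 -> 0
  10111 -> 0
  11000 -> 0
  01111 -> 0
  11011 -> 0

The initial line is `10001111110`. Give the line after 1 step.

10010000000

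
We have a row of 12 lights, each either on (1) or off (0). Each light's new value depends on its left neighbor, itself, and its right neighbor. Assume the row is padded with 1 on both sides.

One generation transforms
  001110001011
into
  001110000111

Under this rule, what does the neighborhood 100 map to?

0

At position 0 the neighborhood is 100; the next row has 0 there.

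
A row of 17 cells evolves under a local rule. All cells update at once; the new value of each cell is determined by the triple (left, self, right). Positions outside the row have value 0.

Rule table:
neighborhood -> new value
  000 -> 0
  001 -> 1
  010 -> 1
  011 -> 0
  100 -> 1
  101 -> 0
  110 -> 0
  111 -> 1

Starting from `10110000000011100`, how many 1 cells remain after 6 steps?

10001000000101010
11011100001101011
00001010010001000
00011011111011100
00100001110001010
01110010101011011
count of 1: 10

10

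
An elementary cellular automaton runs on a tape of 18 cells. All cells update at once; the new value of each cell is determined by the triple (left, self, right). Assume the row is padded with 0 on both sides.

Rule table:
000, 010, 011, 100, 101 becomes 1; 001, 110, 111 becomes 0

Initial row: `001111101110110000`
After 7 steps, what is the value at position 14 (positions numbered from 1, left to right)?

101000011001101111
111111010101011000
100000111111110111
111110100000001100
100001111111101011
111101000000011110
100011111111010001
position 14 holds 1

1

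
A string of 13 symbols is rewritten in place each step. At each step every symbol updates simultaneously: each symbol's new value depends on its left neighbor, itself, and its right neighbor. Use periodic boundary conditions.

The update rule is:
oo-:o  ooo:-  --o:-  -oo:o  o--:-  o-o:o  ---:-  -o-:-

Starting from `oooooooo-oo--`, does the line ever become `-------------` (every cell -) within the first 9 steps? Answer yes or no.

yes

o------oooo--
-------o--o--
-------------
all cells are - at step 3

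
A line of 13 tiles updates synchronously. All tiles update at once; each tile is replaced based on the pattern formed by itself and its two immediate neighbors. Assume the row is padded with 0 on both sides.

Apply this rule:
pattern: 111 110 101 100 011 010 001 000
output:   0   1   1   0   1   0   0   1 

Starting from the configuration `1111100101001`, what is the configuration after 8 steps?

0010010101001

1000100010000
0010001000111
1000100010101
0010001001010
1000100000100
0010001110001
1000101010100
0010010101001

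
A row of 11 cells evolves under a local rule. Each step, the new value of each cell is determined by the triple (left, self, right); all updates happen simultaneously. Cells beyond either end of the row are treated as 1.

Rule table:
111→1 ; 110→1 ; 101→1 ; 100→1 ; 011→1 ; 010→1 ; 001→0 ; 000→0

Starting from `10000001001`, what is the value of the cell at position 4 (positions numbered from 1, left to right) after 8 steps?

step 1: 11000001101
step 2: 11100001111
step 3: 11110001111
step 4: 11111001111
step 5: 11111101111
step 6: 11111111111
step 7: 11111111111  (fixed point — unchanged through step 8)
position 4 holds 1

1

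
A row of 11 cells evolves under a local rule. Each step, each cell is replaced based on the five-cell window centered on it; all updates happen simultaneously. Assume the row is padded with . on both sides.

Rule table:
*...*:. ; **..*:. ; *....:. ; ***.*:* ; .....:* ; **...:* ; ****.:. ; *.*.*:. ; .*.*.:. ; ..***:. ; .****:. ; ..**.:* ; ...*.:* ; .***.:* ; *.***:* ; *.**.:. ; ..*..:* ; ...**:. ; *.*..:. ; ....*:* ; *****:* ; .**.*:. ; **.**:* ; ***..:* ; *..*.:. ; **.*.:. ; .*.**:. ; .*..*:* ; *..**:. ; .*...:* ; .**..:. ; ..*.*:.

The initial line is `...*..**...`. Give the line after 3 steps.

**...*.****

*****.*.*.*
..*.*......
**...*.****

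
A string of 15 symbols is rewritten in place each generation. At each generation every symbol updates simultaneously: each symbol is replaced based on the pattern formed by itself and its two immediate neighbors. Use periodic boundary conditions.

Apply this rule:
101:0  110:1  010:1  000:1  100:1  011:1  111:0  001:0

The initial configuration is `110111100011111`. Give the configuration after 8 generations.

010110101010101

generation 1: 010100111010000
generation 2: 010110101011111
generation 3: 010110101010001
generation 4: 010110101011101
generation 5: 010110101010101
generation 6: 010110101010101  (fixed point — unchanged through generation 8)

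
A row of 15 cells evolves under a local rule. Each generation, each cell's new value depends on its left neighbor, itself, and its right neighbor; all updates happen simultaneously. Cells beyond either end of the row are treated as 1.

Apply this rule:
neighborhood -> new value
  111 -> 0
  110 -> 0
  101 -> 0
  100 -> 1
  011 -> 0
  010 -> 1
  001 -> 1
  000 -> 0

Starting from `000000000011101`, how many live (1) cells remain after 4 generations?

7

100000000100000
010000001110001
011000010001010
000100111011010
count of 1: 7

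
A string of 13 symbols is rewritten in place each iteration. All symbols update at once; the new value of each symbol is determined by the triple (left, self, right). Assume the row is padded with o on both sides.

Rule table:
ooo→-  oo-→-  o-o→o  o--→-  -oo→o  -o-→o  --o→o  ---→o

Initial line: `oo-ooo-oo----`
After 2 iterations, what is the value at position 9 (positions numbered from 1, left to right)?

-

iteration 1: --oo--oo--ooo
iteration 2: -oo--oo--oo--
position 9 holds -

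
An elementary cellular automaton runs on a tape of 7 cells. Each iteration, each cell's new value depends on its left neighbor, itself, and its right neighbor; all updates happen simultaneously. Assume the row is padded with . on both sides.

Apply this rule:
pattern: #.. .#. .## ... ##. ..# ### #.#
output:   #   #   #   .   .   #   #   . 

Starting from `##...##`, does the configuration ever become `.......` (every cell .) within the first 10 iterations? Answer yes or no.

no

#.#.##.
#.#.#.#
#.#.#.#  (fixed point — unchanged through iteration 10)
iteration 10 is #.#.#.#, still not uniform .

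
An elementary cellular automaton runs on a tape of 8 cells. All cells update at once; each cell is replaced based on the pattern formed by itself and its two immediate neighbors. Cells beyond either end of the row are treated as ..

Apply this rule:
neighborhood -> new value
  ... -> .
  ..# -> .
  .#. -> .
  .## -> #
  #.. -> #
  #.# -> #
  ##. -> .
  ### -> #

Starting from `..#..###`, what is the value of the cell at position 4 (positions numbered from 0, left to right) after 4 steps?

...#.##.
....##.#
....#.#.
.....#.#
position 4 holds .

.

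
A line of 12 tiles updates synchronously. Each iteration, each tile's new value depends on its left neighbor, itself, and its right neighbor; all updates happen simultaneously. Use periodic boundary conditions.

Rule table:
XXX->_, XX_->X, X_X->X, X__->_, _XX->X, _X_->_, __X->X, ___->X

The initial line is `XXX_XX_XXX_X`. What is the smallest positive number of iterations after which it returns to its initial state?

__XXXXXX_XXX
_XX____XXX_X
XXX_XXXX_XX_
X_XXX__XXXXX
XXX_X_XX____
X_XX_XXX_XXX
XXXXXX_XXX__
X____XXX_X_X
X_XXXX_XX_XX
XXX__XXXXXX_
X_X_XX____XX
XX_XXX_XXXX_
XXXX_XXX__XX
___XXX_X_XX_
XXXX_XX_XXX_
X__XXXXXX_XX
X_XX____XXX_
_XXX_XXXX_XX
XX_XXX__XXXX
_XXX_X_XX___
XX_XX_XXX_XX
_XXXXXX_XXX_
XX____XXX_X_
XX_XXXX_XX_X
_XXX__XXXXXX
XX_X_XX____X
_XX_XXX_XXXX
XXXXX_XXX__X
____XXX_X_XX
_XXXX_XX_XXX
XX__XXXXXX_X
_X_XX____XXX
X_XXX_XXXX_X
XXX_XXX__XXX
__XXX_X_XX__
XXX_XX_XXX_X

36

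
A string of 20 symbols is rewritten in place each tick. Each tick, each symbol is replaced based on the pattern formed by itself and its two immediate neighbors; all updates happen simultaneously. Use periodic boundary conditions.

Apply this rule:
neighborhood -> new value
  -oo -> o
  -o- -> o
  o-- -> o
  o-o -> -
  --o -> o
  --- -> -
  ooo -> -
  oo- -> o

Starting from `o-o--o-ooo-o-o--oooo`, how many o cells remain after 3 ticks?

14

o-oooo-o-o-o-oooo---
o-o--o-o-o-o-o--oo-o
o-oooo-o-o-o-ooooo-o
count of o: 14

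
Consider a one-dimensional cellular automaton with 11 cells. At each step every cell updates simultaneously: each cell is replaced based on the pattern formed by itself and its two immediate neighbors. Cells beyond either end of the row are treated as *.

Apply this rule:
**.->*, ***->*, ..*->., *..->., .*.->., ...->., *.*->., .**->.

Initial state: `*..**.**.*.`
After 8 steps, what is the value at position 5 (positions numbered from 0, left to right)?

.

step 1: *...*..*...
step 2: *..........
step 3: *..........  (fixed point — unchanged through step 8)
position 5 holds .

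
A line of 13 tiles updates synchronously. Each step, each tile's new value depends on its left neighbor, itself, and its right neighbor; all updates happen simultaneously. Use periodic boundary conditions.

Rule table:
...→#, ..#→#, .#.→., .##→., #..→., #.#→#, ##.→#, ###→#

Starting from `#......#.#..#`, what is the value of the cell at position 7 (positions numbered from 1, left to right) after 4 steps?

#.#####.#..#.
.#.#####..#.#
#.#.####.#.#.
.#.#.####.#.#
position 7 holds #

#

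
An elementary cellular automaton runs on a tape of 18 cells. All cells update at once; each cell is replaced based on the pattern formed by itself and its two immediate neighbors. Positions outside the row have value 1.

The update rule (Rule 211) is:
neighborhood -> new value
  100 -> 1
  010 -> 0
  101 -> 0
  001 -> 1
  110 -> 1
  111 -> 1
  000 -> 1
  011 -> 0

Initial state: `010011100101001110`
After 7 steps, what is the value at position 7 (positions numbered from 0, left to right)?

001101111000110110
110100111111010010
110011011111001100
111101001111110111
111100110111110011
111111010011111101
111111001101111100
position 7 holds 0

0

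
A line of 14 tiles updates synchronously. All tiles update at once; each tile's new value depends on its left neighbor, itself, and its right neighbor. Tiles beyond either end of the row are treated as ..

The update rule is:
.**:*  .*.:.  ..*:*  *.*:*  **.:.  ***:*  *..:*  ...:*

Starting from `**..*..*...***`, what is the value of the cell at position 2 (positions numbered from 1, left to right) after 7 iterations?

*.**.**.*****.
.**.**.*****.*
**.**.*****.*.
*.**.*****.*.*
.**.*****.*.*.
**.*****.*.*.*
*.*****.*.*.*.
position 2 holds .

.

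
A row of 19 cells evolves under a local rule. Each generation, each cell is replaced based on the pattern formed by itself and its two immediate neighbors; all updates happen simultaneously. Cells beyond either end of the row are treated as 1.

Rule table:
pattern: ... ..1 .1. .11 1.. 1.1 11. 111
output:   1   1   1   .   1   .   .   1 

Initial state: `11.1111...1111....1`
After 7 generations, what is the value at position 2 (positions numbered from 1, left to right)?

generation 1: 1...11.111.11.1111.
generation 2: .111....1......11..
generation 3: ..1.11111111111..11
generation 4: 111..111111111.11.1
generation 5: 11.11.1111111......
generation 6: 1......11111.111111
generation 7: .111111.111...11111
position 2 holds 1

1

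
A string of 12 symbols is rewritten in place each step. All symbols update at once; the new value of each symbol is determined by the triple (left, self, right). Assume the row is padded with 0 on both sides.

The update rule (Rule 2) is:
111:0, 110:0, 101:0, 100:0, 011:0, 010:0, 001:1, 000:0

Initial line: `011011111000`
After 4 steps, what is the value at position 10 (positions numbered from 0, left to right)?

0

100000000000
000000000000
000000000000  (fixed point — unchanged through step 4)
position 10 holds 0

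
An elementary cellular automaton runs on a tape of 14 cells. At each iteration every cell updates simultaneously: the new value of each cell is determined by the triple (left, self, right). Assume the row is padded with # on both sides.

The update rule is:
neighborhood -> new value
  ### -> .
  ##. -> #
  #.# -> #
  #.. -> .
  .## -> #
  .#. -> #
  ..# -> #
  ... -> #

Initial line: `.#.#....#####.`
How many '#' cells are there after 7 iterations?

####.####...##
...###..#.###.
.###.#.####.##
##.#####..###.
.###...#.##.##
##.#.########.
.#####......##
count of #: 7

7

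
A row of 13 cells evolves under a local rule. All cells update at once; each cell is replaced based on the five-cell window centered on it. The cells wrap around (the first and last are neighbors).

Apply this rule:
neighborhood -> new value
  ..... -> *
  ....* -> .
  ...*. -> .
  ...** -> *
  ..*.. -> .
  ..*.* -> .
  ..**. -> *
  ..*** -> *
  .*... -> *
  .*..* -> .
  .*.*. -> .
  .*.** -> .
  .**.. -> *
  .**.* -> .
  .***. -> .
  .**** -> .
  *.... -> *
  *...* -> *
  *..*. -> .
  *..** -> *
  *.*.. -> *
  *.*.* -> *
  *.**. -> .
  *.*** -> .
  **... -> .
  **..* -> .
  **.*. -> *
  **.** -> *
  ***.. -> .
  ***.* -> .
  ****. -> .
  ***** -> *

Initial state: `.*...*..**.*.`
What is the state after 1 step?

..**...**.**.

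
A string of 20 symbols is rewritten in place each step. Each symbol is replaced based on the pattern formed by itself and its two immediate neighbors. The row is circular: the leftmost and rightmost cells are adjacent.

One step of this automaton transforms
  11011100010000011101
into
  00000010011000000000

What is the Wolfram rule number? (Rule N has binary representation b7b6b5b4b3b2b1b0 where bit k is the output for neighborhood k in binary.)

position 0: 111 → 0  (bit 7 = 0)
position 1: 110 → 0  (bit 6 = 0)
position 2: 101 → 0  (bit 5 = 0)
position 6: 100 → 1  (bit 4 = 1)
position 3: 011 → 0  (bit 3 = 0)
position 9: 010 → 1  (bit 2 = 1)
position 8: 001 → 0  (bit 1 = 0)
position 7: 000 → 0  (bit 0 = 0)
bits b7..b0 = 00010100 = 20

20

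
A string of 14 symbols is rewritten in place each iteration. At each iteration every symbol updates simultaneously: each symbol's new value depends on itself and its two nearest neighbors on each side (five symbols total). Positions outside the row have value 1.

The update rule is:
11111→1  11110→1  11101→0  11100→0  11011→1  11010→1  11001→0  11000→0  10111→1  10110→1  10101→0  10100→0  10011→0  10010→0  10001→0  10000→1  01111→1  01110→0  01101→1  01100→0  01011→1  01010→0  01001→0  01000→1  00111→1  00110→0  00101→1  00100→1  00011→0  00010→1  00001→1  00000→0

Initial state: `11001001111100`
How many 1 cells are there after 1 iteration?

6

10001001111000
count of 1: 6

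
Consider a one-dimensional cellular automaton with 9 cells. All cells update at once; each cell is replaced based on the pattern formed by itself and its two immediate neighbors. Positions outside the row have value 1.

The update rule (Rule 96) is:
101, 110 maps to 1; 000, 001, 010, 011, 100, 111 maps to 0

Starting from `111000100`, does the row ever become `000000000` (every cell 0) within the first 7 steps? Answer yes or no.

001000000
000000000
all cells are 0 at step 2

yes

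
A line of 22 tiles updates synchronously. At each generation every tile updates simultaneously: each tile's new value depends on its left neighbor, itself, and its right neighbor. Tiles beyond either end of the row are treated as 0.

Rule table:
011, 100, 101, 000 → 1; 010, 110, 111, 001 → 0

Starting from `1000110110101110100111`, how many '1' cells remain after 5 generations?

11

0110101101011001010100
0101011010110100101011
0010110101101010010110
1001101011010101001101
0101010110101010101010
count of 1: 11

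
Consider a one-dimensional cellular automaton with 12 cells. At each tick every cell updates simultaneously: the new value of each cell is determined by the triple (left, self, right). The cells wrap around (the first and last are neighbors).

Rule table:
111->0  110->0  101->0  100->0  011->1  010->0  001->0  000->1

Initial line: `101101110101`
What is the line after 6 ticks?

010000000111

tick 1: 001001000001
tick 2: 000000011100
tick 3: 111111010001
tick 4: 000000000101
tick 5: 011111110000
tick 6: 010000000111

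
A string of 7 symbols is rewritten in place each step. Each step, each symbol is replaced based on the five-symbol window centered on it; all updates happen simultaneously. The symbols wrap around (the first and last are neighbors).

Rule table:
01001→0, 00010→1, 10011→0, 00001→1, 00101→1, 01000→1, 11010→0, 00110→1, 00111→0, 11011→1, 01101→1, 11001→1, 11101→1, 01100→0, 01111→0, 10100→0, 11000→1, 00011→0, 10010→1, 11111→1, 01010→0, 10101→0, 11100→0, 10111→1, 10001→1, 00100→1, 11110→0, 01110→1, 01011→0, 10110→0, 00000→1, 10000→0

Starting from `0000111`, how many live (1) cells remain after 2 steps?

step 1: 1010010
step 2: 0000110
count of 1: 2

2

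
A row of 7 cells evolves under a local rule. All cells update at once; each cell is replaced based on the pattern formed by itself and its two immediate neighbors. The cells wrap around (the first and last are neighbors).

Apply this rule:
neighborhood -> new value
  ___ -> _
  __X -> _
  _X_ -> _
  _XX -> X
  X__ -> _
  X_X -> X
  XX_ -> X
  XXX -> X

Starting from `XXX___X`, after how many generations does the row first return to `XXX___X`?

1

XXX___X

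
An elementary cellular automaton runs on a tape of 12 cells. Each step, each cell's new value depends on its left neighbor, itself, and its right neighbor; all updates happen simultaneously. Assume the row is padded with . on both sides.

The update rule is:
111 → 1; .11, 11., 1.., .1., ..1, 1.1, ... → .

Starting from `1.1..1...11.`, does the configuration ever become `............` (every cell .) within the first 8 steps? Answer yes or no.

............
all cells are . at step 1

yes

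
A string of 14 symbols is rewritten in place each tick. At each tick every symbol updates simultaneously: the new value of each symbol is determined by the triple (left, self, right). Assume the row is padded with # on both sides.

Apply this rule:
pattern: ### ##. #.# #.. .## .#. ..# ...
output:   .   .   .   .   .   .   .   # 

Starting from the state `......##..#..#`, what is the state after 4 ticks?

.####.........
......#######.
.####.........  (repeats tick 1; period 2)
tick 4: ......#######.

......#######.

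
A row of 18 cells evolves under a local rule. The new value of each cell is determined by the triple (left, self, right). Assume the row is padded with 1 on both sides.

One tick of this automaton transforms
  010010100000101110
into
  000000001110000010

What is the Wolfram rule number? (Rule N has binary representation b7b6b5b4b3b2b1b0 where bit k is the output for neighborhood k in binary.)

65

position 15: 111 → 0  (bit 7 = 0)
position 16: 110 → 1  (bit 6 = 1)
position 0: 101 → 0  (bit 5 = 0)
position 2: 100 → 0  (bit 4 = 0)
position 14: 011 → 0  (bit 3 = 0)
position 1: 010 → 0  (bit 2 = 0)
position 3: 001 → 0  (bit 1 = 0)
position 8: 000 → 1  (bit 0 = 1)
bits b7..b0 = 01000001 = 65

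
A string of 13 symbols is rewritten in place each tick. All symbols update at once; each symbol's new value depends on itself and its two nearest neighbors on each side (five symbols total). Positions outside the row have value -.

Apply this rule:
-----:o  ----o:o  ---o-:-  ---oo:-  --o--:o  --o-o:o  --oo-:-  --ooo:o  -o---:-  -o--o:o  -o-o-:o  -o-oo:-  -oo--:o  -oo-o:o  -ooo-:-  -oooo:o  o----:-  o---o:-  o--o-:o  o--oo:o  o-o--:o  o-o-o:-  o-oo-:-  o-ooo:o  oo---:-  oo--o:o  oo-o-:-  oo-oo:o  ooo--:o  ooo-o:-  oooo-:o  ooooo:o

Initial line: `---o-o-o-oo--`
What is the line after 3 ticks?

oo-oo-o---o--
-oo-o-o---o--
--o--oo---o--

--o--oo---o--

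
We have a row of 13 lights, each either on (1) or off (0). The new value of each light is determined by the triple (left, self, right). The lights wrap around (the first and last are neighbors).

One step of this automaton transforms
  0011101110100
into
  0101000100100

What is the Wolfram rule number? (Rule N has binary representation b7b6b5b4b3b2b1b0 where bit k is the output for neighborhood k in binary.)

134

position 3: 111 → 1  (bit 7 = 1)
position 4: 110 → 0  (bit 6 = 0)
position 5: 101 → 0  (bit 5 = 0)
position 11: 100 → 0  (bit 4 = 0)
position 2: 011 → 0  (bit 3 = 0)
position 10: 010 → 1  (bit 2 = 1)
position 1: 001 → 1  (bit 1 = 1)
position 0: 000 → 0  (bit 0 = 0)
bits b7..b0 = 10000110 = 134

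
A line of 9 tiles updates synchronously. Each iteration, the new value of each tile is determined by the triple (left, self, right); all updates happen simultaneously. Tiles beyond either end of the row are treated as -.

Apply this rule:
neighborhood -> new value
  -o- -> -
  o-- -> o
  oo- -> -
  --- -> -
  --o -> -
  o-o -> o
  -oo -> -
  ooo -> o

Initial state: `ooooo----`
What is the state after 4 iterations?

----o-o-o

iteration 1: -ooo-o---
iteration 2: --o-o-o--
iteration 3: ---o-o-o-
iteration 4: ----o-o-o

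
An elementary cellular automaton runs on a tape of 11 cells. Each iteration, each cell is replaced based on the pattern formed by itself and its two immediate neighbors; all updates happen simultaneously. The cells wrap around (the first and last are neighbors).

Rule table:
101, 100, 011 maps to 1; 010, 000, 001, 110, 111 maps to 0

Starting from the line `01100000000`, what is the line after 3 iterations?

00010100000

01010000000
00101000000
00010100000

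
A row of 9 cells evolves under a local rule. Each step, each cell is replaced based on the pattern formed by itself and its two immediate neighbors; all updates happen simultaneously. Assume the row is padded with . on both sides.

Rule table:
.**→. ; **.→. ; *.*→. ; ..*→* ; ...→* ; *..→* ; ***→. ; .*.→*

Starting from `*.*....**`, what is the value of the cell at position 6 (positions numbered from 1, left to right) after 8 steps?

*.*****..
*......**
*******..
.......**
*******..  (repeats step 3; period 2)
step 8: .......**
position 6 holds .

.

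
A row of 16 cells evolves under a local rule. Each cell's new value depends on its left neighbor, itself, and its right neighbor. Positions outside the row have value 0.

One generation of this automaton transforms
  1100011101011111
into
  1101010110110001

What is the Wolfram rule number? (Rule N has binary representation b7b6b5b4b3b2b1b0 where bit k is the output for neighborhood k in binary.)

105

position 6: 111 → 0  (bit 7 = 0)
position 1: 110 → 1  (bit 6 = 1)
position 8: 101 → 1  (bit 5 = 1)
position 2: 100 → 0  (bit 4 = 0)
position 0: 011 → 1  (bit 3 = 1)
position 9: 010 → 0  (bit 2 = 0)
position 4: 001 → 0  (bit 1 = 0)
position 3: 000 → 1  (bit 0 = 1)
bits b7..b0 = 01101001 = 105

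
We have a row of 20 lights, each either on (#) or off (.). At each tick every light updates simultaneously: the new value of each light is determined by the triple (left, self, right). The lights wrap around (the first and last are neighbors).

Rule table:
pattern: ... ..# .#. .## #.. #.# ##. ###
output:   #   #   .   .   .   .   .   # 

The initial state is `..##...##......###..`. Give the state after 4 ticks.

##...##...#####.#..#
#..##...##.###....#.
..#...##....#..###..
##..##...###..#.#..#

##..##...###..#.#..#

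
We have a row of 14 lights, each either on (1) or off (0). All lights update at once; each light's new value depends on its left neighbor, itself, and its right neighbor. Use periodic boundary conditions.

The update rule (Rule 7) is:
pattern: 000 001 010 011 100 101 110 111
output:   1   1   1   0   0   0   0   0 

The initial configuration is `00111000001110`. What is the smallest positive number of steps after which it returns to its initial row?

step 1: 11000011110000
step 2: 00011100000111
step 3: 01100001111000
step 4: 10001110000011
step 5: 00110000111100
step 6: 11000111000001
step 7: 00011000011110
step 8: 11100011100000
step 9: 00001100001111
step 10: 01110001110000
step 11: 10000110000111
step 12: 00111000111000
step 13: 11000011000011
step 14: 00011100011100
step 15: 11100001100001
step 16: 00001110001110
step 17: 11110000110000
step 18: 00000111000111
step 19: 01111000011000
step 20: 10000011100011
step 21: 00111100001100
step 22: 11000001110001
step 23: 00011110000110
step 24: 11100000111000
step 25: 00001111000011
step 26: 01110000011100
step 27: 10000111100001
step 28: 00111000001110

28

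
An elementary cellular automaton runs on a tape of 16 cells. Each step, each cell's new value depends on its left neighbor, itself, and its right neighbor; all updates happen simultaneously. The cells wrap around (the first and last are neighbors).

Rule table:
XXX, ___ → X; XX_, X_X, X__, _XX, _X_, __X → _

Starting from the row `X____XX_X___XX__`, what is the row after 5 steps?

__XX______X_____
X____XXXX___XXXX
__XX__XX__X__XXX
______________X_
XXXXXXXXXXXXX___

XXXXXXXXXXXXX___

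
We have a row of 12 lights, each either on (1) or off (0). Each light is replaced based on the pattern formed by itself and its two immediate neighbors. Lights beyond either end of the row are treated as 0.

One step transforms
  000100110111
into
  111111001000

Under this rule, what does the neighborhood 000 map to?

At position 0 the neighborhood is 000; the next row has 1 there.

1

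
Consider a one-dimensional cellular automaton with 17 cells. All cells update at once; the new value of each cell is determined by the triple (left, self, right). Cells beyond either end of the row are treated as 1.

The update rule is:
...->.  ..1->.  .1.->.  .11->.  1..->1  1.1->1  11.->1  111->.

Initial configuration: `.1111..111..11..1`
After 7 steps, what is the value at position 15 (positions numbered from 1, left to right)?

.

1...11...11..11..
11...11...11..11.
.11...11...11..11
1.11...11...11...
11.11...11...11..
.11.11...11...11.
1.11.11...11...11
position 15 holds .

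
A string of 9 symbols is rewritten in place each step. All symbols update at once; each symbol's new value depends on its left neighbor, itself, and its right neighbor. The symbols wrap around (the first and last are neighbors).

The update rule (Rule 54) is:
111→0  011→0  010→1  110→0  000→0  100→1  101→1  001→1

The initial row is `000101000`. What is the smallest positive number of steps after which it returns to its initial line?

001111100
010000010
111000111
000101000

4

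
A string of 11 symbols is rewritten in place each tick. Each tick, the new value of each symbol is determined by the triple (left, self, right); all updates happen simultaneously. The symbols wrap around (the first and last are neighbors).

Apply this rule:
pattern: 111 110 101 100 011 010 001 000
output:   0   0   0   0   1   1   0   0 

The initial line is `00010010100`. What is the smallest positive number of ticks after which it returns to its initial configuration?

00010010100

1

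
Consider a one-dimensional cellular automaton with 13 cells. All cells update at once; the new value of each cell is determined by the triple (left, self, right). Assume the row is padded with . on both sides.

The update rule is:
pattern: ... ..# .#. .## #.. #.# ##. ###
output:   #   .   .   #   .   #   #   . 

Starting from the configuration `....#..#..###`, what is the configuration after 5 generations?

generation 1: ###.......#.#
generation 2: #.#.#####..#.
generation 3: .#.##...#....
generation 4: ..###.#...###
generation 5: #.#.##..#.#.#

#.#.##..#.#.#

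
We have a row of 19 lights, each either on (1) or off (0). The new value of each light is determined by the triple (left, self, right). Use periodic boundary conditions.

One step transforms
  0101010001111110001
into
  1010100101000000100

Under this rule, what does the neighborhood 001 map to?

At position 8 the neighborhood is 001; the next row has 0 there.

0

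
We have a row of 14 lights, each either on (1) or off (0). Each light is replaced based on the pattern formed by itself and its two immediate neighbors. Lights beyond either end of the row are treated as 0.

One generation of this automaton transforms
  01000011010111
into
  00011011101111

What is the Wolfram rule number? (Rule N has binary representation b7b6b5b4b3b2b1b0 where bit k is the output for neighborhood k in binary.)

position 12: 111 → 1  (bit 7 = 1)
position 7: 110 → 1  (bit 6 = 1)
position 8: 101 → 1  (bit 5 = 1)
position 2: 100 → 0  (bit 4 = 0)
position 6: 011 → 1  (bit 3 = 1)
position 1: 010 → 0  (bit 2 = 0)
position 0: 001 → 0  (bit 1 = 0)
position 3: 000 → 1  (bit 0 = 1)
bits b7..b0 = 11101001 = 233

233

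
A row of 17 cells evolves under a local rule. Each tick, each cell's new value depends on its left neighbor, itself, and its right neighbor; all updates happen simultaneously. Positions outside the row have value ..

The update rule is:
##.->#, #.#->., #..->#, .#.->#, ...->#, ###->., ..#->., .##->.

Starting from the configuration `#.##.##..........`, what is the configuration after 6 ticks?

#...........#.#.#

#..#..###########
##.##...........#
.#..###########.#
.##...........#.#
..###########.#.#
#...........#.#.#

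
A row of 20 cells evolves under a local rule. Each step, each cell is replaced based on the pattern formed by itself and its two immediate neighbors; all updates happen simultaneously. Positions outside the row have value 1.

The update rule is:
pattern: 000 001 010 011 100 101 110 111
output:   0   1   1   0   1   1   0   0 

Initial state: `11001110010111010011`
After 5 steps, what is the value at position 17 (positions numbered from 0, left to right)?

step 1: 00110001111000111100
step 2: 11001010000101000011
step 3: 00111111001111100100
step 4: 11000000110000011111
step 5: 00100001001000100000
position 17 holds 0

0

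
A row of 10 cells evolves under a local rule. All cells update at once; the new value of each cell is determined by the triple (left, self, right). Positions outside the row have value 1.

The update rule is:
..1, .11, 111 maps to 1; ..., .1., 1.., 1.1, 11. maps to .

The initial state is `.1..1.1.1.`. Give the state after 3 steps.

...1......
..1......1
.1......11

.1......11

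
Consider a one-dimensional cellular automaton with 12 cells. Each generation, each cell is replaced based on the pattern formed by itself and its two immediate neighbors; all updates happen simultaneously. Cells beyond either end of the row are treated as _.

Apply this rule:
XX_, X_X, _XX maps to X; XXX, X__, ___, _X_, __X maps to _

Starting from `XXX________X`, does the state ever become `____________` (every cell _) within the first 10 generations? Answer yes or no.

yes

generation 1: X_X_________
generation 2: _X__________
generation 3: ____________
all cells are _ at generation 3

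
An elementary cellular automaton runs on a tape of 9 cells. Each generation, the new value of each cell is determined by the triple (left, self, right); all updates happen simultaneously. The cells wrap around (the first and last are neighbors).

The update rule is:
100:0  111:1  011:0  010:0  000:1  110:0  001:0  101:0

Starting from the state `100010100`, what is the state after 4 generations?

generation 1: 001000000
generation 2: 100011111
generation 3: 001001111
generation 4: 000000110

000000110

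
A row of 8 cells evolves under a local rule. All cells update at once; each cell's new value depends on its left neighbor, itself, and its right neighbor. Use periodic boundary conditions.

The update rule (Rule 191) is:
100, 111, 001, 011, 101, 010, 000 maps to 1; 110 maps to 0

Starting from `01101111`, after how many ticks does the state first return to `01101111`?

tick 1: 11011110
tick 2: 10111101
tick 3: 01111011
tick 4: 11110110
tick 5: 11101101
tick 6: 11011011
tick 7: 10110111
tick 8: 01101111

8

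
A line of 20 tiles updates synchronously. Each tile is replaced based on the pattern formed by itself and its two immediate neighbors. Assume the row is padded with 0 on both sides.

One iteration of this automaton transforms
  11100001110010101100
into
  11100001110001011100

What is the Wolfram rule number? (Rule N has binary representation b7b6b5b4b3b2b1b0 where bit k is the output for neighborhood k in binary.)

position 1: 111 → 1  (bit 7 = 1)
position 2: 110 → 1  (bit 6 = 1)
position 13: 101 → 1  (bit 5 = 1)
position 3: 100 → 0  (bit 4 = 0)
position 0: 011 → 1  (bit 3 = 1)
position 12: 010 → 0  (bit 2 = 0)
position 6: 001 → 0  (bit 1 = 0)
position 4: 000 → 0  (bit 0 = 0)
bits b7..b0 = 11101000 = 232

232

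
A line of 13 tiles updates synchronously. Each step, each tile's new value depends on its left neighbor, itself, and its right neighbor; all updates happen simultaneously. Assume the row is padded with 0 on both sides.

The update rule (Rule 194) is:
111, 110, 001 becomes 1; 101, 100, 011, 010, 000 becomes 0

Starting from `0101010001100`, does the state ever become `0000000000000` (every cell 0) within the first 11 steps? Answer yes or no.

yes

1000000010100
0000000100000
0000001000000
0000010000000
0000100000000
0001000000000
0010000000000
0100000000000
1000000000000
0000000000000
all cells are 0 at step 10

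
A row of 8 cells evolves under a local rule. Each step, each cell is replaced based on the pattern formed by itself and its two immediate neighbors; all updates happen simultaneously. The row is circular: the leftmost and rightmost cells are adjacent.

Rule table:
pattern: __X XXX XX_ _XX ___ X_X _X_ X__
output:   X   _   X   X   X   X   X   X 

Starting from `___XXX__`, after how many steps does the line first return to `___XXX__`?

2

XXXX_XXX
___XXX__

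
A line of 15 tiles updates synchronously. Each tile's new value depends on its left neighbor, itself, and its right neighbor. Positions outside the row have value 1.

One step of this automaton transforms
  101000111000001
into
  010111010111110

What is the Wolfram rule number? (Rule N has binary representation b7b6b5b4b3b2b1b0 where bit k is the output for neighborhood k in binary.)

position 7: 111 → 1  (bit 7 = 1)
position 0: 110 → 0  (bit 6 = 0)
position 1: 101 → 1  (bit 5 = 1)
position 3: 100 → 1  (bit 4 = 1)
position 6: 011 → 0  (bit 3 = 0)
position 2: 010 → 0  (bit 2 = 0)
position 5: 001 → 1  (bit 1 = 1)
position 4: 000 → 1  (bit 0 = 1)
bits b7..b0 = 10110011 = 179

179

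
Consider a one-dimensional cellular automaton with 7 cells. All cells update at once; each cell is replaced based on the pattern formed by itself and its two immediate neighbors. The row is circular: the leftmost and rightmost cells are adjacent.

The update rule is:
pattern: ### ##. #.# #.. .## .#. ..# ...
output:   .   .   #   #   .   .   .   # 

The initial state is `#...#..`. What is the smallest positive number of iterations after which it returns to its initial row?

14

iteration 1: .##..#.
iteration 2: ...#..#
iteration 3: ##..#..
iteration 4: ..#..#.
iteration 5: #..#..#
iteration 6: .#..#..
iteration 7: ..#..##
iteration 8: #..#...
iteration 9: .#..##.
iteration 10: ..#...#
iteration 11: #..##..
iteration 12: .#...#.
iteration 13: ..##..#
iteration 14: #...#..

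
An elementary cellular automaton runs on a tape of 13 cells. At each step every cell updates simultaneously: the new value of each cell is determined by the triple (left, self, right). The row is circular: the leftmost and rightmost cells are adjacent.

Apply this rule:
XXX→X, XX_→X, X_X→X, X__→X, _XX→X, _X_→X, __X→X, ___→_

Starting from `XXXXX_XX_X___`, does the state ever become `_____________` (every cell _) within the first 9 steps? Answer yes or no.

no

XXXXXXXXXXX_X
XXXXXXXXXXXXX
XXXXXXXXXXXXX  (fixed point — unchanged through step 9)
step 9 is XXXXXXXXXXXXX, still not uniform _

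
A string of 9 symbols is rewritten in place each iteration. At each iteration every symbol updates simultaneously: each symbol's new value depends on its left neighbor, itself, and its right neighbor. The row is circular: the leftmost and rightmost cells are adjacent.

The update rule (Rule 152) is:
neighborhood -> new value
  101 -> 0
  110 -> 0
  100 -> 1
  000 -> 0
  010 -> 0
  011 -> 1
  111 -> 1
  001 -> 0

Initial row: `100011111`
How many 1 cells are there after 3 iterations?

4

010011111
001011110
000011101
count of 1: 4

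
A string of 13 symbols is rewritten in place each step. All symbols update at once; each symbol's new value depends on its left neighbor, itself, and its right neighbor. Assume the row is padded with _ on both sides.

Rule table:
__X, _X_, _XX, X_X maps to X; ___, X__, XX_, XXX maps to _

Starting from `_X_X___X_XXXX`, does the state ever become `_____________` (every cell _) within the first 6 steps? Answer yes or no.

no

XXXX__XXXX___
X____XX______
X___XX_______
X__XX________
X_XX_________
XXX__________
step 6 is XXX__________, still not uniform _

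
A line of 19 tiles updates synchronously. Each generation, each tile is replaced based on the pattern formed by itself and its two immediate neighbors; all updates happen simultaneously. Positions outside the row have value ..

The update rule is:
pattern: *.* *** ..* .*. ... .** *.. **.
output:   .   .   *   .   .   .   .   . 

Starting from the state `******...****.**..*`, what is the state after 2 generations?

generation 1: ........*........*.
generation 2: .......*........*..

.......*........*..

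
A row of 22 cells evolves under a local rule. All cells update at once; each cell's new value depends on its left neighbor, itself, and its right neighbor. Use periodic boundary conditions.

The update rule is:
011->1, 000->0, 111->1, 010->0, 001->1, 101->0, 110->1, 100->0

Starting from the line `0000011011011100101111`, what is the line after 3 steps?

step 1: 0000111011011101001111
step 2: 0001111011011100011111
step 3: 0011111011011100111111

0011111011011100111111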